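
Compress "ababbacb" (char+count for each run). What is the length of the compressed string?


Input: ababbacb
Runs:
  'a' x 1 => "a1"
  'b' x 1 => "b1"
  'a' x 1 => "a1"
  'b' x 2 => "b2"
  'a' x 1 => "a1"
  'c' x 1 => "c1"
  'b' x 1 => "b1"
Compressed: "a1b1a1b2a1c1b1"
Compressed length: 14

14


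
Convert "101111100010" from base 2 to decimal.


Input: "101111100010" in base 2
Positional expansion:
  Digit '1' (value 1) x 2^11 = 2048
  Digit '0' (value 0) x 2^10 = 0
  Digit '1' (value 1) x 2^9 = 512
  Digit '1' (value 1) x 2^8 = 256
  Digit '1' (value 1) x 2^7 = 128
  Digit '1' (value 1) x 2^6 = 64
  Digit '1' (value 1) x 2^5 = 32
  Digit '0' (value 0) x 2^4 = 0
  Digit '0' (value 0) x 2^3 = 0
  Digit '0' (value 0) x 2^2 = 0
  Digit '1' (value 1) x 2^1 = 2
  Digit '0' (value 0) x 2^0 = 0
Sum = 3042

3042


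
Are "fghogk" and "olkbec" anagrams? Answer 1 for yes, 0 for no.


Strings: "fghogk", "olkbec"
Sorted first:  fgghko
Sorted second: bceklo
Differ at position 0: 'f' vs 'b' => not anagrams

0


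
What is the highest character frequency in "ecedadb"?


Input: ecedadb
Character counts:
  'a': 1
  'b': 1
  'c': 1
  'd': 2
  'e': 2
Maximum frequency: 2

2


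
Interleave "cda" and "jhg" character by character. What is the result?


Interleaving "cda" and "jhg":
  Position 0: 'c' from first, 'j' from second => "cj"
  Position 1: 'd' from first, 'h' from second => "dh"
  Position 2: 'a' from first, 'g' from second => "ag"
Result: cjdhag

cjdhag


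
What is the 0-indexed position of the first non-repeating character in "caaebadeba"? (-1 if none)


Input: caaebadeba
Character frequencies:
  'a': 4
  'b': 2
  'c': 1
  'd': 1
  'e': 2
Scanning left to right for freq == 1:
  Position 0 ('c'): unique! => answer = 0

0


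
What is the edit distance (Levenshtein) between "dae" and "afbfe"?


Computing edit distance: "dae" -> "afbfe"
DP table:
           a    f    b    f    e
      0    1    2    3    4    5
  d   1    1    2    3    4    5
  a   2    1    2    3    4    5
  e   3    2    2    3    4    4
Edit distance = dp[3][5] = 4

4


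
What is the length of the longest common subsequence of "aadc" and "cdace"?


LCS of "aadc" and "cdace"
DP table:
           c    d    a    c    e
      0    0    0    0    0    0
  a   0    0    0    1    1    1
  a   0    0    0    1    1    1
  d   0    0    1    1    1    1
  c   0    1    1    1    2    2
LCS length = dp[4][5] = 2

2


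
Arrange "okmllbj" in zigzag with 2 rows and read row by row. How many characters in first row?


Zigzag "okmllbj" into 2 rows:
Placing characters:
  'o' => row 0
  'k' => row 1
  'm' => row 0
  'l' => row 1
  'l' => row 0
  'b' => row 1
  'j' => row 0
Rows:
  Row 0: "omlj"
  Row 1: "klb"
First row length: 4

4


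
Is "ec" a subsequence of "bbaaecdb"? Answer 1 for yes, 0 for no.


Check if "ec" is a subsequence of "bbaaecdb"
Greedy scan:
  Position 0 ('b'): no match needed
  Position 1 ('b'): no match needed
  Position 2 ('a'): no match needed
  Position 3 ('a'): no match needed
  Position 4 ('e'): matches sub[0] = 'e'
  Position 5 ('c'): matches sub[1] = 'c'
  Position 6 ('d'): no match needed
  Position 7 ('b'): no match needed
All 2 characters matched => is a subsequence

1


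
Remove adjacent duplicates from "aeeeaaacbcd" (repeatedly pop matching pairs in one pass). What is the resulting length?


Input: aeeeaaacbcd
Stack-based adjacent duplicate removal:
  Read 'a': push. Stack: a
  Read 'e': push. Stack: ae
  Read 'e': matches stack top 'e' => pop. Stack: a
  Read 'e': push. Stack: ae
  Read 'a': push. Stack: aea
  Read 'a': matches stack top 'a' => pop. Stack: ae
  Read 'a': push. Stack: aea
  Read 'c': push. Stack: aeac
  Read 'b': push. Stack: aeacb
  Read 'c': push. Stack: aeacbc
  Read 'd': push. Stack: aeacbcd
Final stack: "aeacbcd" (length 7)

7


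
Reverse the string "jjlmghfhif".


Input: jjlmghfhif
Reading characters right to left:
  Position 9: 'f'
  Position 8: 'i'
  Position 7: 'h'
  Position 6: 'f'
  Position 5: 'h'
  Position 4: 'g'
  Position 3: 'm'
  Position 2: 'l'
  Position 1: 'j'
  Position 0: 'j'
Reversed: fihfhgmljj

fihfhgmljj


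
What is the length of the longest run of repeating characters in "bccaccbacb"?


Input: "bccaccbacb"
Scanning for longest run:
  Position 1 ('c'): new char, reset run to 1
  Position 2 ('c'): continues run of 'c', length=2
  Position 3 ('a'): new char, reset run to 1
  Position 4 ('c'): new char, reset run to 1
  Position 5 ('c'): continues run of 'c', length=2
  Position 6 ('b'): new char, reset run to 1
  Position 7 ('a'): new char, reset run to 1
  Position 8 ('c'): new char, reset run to 1
  Position 9 ('b'): new char, reset run to 1
Longest run: 'c' with length 2

2


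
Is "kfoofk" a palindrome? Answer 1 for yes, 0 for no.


Input: kfoofk
Reversed: kfoofk
  Compare pos 0 ('k') with pos 5 ('k'): match
  Compare pos 1 ('f') with pos 4 ('f'): match
  Compare pos 2 ('o') with pos 3 ('o'): match
Result: palindrome

1


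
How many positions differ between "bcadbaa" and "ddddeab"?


Comparing "bcadbaa" and "ddddeab" position by position:
  Position 0: 'b' vs 'd' => DIFFER
  Position 1: 'c' vs 'd' => DIFFER
  Position 2: 'a' vs 'd' => DIFFER
  Position 3: 'd' vs 'd' => same
  Position 4: 'b' vs 'e' => DIFFER
  Position 5: 'a' vs 'a' => same
  Position 6: 'a' vs 'b' => DIFFER
Positions that differ: 5

5


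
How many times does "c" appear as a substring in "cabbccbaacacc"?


Searching for "c" in "cabbccbaacacc"
Scanning each position:
  Position 0: "c" => MATCH
  Position 1: "a" => no
  Position 2: "b" => no
  Position 3: "b" => no
  Position 4: "c" => MATCH
  Position 5: "c" => MATCH
  Position 6: "b" => no
  Position 7: "a" => no
  Position 8: "a" => no
  Position 9: "c" => MATCH
  Position 10: "a" => no
  Position 11: "c" => MATCH
  Position 12: "c" => MATCH
Total occurrences: 6

6


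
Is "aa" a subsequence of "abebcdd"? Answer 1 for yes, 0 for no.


Check if "aa" is a subsequence of "abebcdd"
Greedy scan:
  Position 0 ('a'): matches sub[0] = 'a'
  Position 1 ('b'): no match needed
  Position 2 ('e'): no match needed
  Position 3 ('b'): no match needed
  Position 4 ('c'): no match needed
  Position 5 ('d'): no match needed
  Position 6 ('d'): no match needed
Only matched 1/2 characters => not a subsequence

0


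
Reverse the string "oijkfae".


Input: oijkfae
Reading characters right to left:
  Position 6: 'e'
  Position 5: 'a'
  Position 4: 'f'
  Position 3: 'k'
  Position 2: 'j'
  Position 1: 'i'
  Position 0: 'o'
Reversed: eafkjio

eafkjio


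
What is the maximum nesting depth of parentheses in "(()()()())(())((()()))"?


Input: "(()()()())(())((()()))"
Tracking depth:
  Position 0 '(': depth becomes 1
  Position 1 '(': depth becomes 2
  Position 2 ')': depth becomes 1
  Position 3 '(': depth becomes 2
  Position 4 ')': depth becomes 1
  Position 5 '(': depth becomes 2
  Position 6 ')': depth becomes 1
  Position 7 '(': depth becomes 2
  Position 8 ')': depth becomes 1
  Position 9 ')': depth becomes 0
  Position 10 '(': depth becomes 1
  Position 11 '(': depth becomes 2
  Position 12 ')': depth becomes 1
  Position 13 ')': depth becomes 0
  Position 14 '(': depth becomes 1
  Position 15 '(': depth becomes 2
  Position 16 '(': depth becomes 3
  Position 17 ')': depth becomes 2
  Position 18 '(': depth becomes 3
  Position 19 ')': depth becomes 2
  Position 20 ')': depth becomes 1
  Position 21 ')': depth becomes 0
Maximum depth reached: 3

3


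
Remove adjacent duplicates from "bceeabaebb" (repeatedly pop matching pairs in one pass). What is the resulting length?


Input: bceeabaebb
Stack-based adjacent duplicate removal:
  Read 'b': push. Stack: b
  Read 'c': push. Stack: bc
  Read 'e': push. Stack: bce
  Read 'e': matches stack top 'e' => pop. Stack: bc
  Read 'a': push. Stack: bca
  Read 'b': push. Stack: bcab
  Read 'a': push. Stack: bcaba
  Read 'e': push. Stack: bcabae
  Read 'b': push. Stack: bcabaeb
  Read 'b': matches stack top 'b' => pop. Stack: bcabae
Final stack: "bcabae" (length 6)

6


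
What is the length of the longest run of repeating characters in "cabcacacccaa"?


Input: "cabcacacccaa"
Scanning for longest run:
  Position 1 ('a'): new char, reset run to 1
  Position 2 ('b'): new char, reset run to 1
  Position 3 ('c'): new char, reset run to 1
  Position 4 ('a'): new char, reset run to 1
  Position 5 ('c'): new char, reset run to 1
  Position 6 ('a'): new char, reset run to 1
  Position 7 ('c'): new char, reset run to 1
  Position 8 ('c'): continues run of 'c', length=2
  Position 9 ('c'): continues run of 'c', length=3
  Position 10 ('a'): new char, reset run to 1
  Position 11 ('a'): continues run of 'a', length=2
Longest run: 'c' with length 3

3


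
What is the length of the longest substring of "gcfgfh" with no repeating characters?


Input: "gcfgfh"
Sliding window (track last position of each char):
  Position 0 ('g'): window [0,0] length 1 -- new best
  Position 1 ('c'): window [0,1] length 2 -- new best
  Position 2 ('f'): window [0,2] length 3 -- new best
  Position 3 ('g'): repeat (last at 0), move window start to 1
  Position 3 ('g'): window [1,3] length 3
  Position 4 ('f'): repeat (last at 2), move window start to 3
  Position 4 ('f'): window [3,4] length 2
  Position 5 ('h'): window [3,5] length 3
Longest substring with no repeats: "gcf" with length 3

3


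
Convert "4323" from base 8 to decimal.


Input: "4323" in base 8
Positional expansion:
  Digit '4' (value 4) x 8^3 = 2048
  Digit '3' (value 3) x 8^2 = 192
  Digit '2' (value 2) x 8^1 = 16
  Digit '3' (value 3) x 8^0 = 3
Sum = 2259

2259


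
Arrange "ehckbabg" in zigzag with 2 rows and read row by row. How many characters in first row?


Zigzag "ehckbabg" into 2 rows:
Placing characters:
  'e' => row 0
  'h' => row 1
  'c' => row 0
  'k' => row 1
  'b' => row 0
  'a' => row 1
  'b' => row 0
  'g' => row 1
Rows:
  Row 0: "ecbb"
  Row 1: "hkag"
First row length: 4

4


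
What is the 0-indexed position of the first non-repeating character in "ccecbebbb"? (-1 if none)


Input: ccecbebbb
Character frequencies:
  'b': 4
  'c': 3
  'e': 2
Scanning left to right for freq == 1:
  Position 0 ('c'): freq=3, skip
  Position 1 ('c'): freq=3, skip
  Position 2 ('e'): freq=2, skip
  Position 3 ('c'): freq=3, skip
  Position 4 ('b'): freq=4, skip
  Position 5 ('e'): freq=2, skip
  Position 6 ('b'): freq=4, skip
  Position 7 ('b'): freq=4, skip
  Position 8 ('b'): freq=4, skip
  No unique character found => answer = -1

-1


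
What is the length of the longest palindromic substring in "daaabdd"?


Input: "daaabdd"
Checking substrings for palindromes:
  [1:4] "aaa" (len 3) => palindrome
  [1:3] "aa" (len 2) => palindrome
  [2:4] "aa" (len 2) => palindrome
  [5:7] "dd" (len 2) => palindrome
Longest palindromic substring: "aaa" with length 3

3


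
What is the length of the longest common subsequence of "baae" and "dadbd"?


LCS of "baae" and "dadbd"
DP table:
           d    a    d    b    d
      0    0    0    0    0    0
  b   0    0    0    0    1    1
  a   0    0    1    1    1    1
  a   0    0    1    1    1    1
  e   0    0    1    1    1    1
LCS length = dp[4][5] = 1

1


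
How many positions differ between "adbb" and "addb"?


Comparing "adbb" and "addb" position by position:
  Position 0: 'a' vs 'a' => same
  Position 1: 'd' vs 'd' => same
  Position 2: 'b' vs 'd' => DIFFER
  Position 3: 'b' vs 'b' => same
Positions that differ: 1

1


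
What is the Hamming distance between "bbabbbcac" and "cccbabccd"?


Comparing "bbabbbcac" and "cccbabccd" position by position:
  Position 0: 'b' vs 'c' => differ
  Position 1: 'b' vs 'c' => differ
  Position 2: 'a' vs 'c' => differ
  Position 3: 'b' vs 'b' => same
  Position 4: 'b' vs 'a' => differ
  Position 5: 'b' vs 'b' => same
  Position 6: 'c' vs 'c' => same
  Position 7: 'a' vs 'c' => differ
  Position 8: 'c' vs 'd' => differ
Total differences (Hamming distance): 6

6


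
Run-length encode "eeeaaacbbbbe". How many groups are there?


Input: eeeaaacbbbbe
Scanning for consecutive runs:
  Group 1: 'e' x 3 (positions 0-2)
  Group 2: 'a' x 3 (positions 3-5)
  Group 3: 'c' x 1 (positions 6-6)
  Group 4: 'b' x 4 (positions 7-10)
  Group 5: 'e' x 1 (positions 11-11)
Total groups: 5

5


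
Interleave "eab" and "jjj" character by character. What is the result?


Interleaving "eab" and "jjj":
  Position 0: 'e' from first, 'j' from second => "ej"
  Position 1: 'a' from first, 'j' from second => "aj"
  Position 2: 'b' from first, 'j' from second => "bj"
Result: ejajbj

ejajbj


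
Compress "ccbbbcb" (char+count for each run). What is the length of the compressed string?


Input: ccbbbcb
Runs:
  'c' x 2 => "c2"
  'b' x 3 => "b3"
  'c' x 1 => "c1"
  'b' x 1 => "b1"
Compressed: "c2b3c1b1"
Compressed length: 8

8


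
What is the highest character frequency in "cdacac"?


Input: cdacac
Character counts:
  'a': 2
  'c': 3
  'd': 1
Maximum frequency: 3

3


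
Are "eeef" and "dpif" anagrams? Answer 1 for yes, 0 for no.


Strings: "eeef", "dpif"
Sorted first:  eeef
Sorted second: dfip
Differ at position 0: 'e' vs 'd' => not anagrams

0


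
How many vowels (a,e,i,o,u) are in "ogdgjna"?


Input: ogdgjna
Checking each character:
  'o' at position 0: vowel (running total: 1)
  'g' at position 1: consonant
  'd' at position 2: consonant
  'g' at position 3: consonant
  'j' at position 4: consonant
  'n' at position 5: consonant
  'a' at position 6: vowel (running total: 2)
Total vowels: 2

2


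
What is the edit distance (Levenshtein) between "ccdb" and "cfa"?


Computing edit distance: "ccdb" -> "cfa"
DP table:
           c    f    a
      0    1    2    3
  c   1    0    1    2
  c   2    1    1    2
  d   3    2    2    2
  b   4    3    3    3
Edit distance = dp[4][3] = 3

3


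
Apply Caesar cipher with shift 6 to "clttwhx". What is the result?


Caesar cipher: shift "clttwhx" by 6
  'c' (pos 2) + 6 = pos 8 = 'i'
  'l' (pos 11) + 6 = pos 17 = 'r'
  't' (pos 19) + 6 = pos 25 = 'z'
  't' (pos 19) + 6 = pos 25 = 'z'
  'w' (pos 22) + 6 = pos 2 = 'c'
  'h' (pos 7) + 6 = pos 13 = 'n'
  'x' (pos 23) + 6 = pos 3 = 'd'
Result: irzzcnd

irzzcnd


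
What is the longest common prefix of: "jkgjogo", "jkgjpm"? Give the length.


Words: jkgjogo, jkgjpm
  Position 0: all 'j' => match
  Position 1: all 'k' => match
  Position 2: all 'g' => match
  Position 3: all 'j' => match
  Position 4: ('o', 'p') => mismatch, stop
LCP = "jkgj" (length 4)

4


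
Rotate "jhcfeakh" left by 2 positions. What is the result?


Input: "jhcfeakh", rotate left by 2
First 2 characters: "jh"
Remaining characters: "cfeakh"
Concatenate remaining + first: "cfeakh" + "jh" = "cfeakhjh"

cfeakhjh


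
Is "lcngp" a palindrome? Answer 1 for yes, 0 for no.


Input: lcngp
Reversed: pgncl
  Compare pos 0 ('l') with pos 4 ('p'): MISMATCH
  Compare pos 1 ('c') with pos 3 ('g'): MISMATCH
Result: not a palindrome

0


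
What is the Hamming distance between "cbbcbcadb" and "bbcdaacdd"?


Comparing "cbbcbcadb" and "bbcdaacdd" position by position:
  Position 0: 'c' vs 'b' => differ
  Position 1: 'b' vs 'b' => same
  Position 2: 'b' vs 'c' => differ
  Position 3: 'c' vs 'd' => differ
  Position 4: 'b' vs 'a' => differ
  Position 5: 'c' vs 'a' => differ
  Position 6: 'a' vs 'c' => differ
  Position 7: 'd' vs 'd' => same
  Position 8: 'b' vs 'd' => differ
Total differences (Hamming distance): 7

7


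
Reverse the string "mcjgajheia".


Input: mcjgajheia
Reading characters right to left:
  Position 9: 'a'
  Position 8: 'i'
  Position 7: 'e'
  Position 6: 'h'
  Position 5: 'j'
  Position 4: 'a'
  Position 3: 'g'
  Position 2: 'j'
  Position 1: 'c'
  Position 0: 'm'
Reversed: aiehjagjcm

aiehjagjcm


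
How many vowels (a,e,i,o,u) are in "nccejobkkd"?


Input: nccejobkkd
Checking each character:
  'n' at position 0: consonant
  'c' at position 1: consonant
  'c' at position 2: consonant
  'e' at position 3: vowel (running total: 1)
  'j' at position 4: consonant
  'o' at position 5: vowel (running total: 2)
  'b' at position 6: consonant
  'k' at position 7: consonant
  'k' at position 8: consonant
  'd' at position 9: consonant
Total vowels: 2

2


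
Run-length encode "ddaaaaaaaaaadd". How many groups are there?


Input: ddaaaaaaaaaadd
Scanning for consecutive runs:
  Group 1: 'd' x 2 (positions 0-1)
  Group 2: 'a' x 10 (positions 2-11)
  Group 3: 'd' x 2 (positions 12-13)
Total groups: 3

3


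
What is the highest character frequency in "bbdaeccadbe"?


Input: bbdaeccadbe
Character counts:
  'a': 2
  'b': 3
  'c': 2
  'd': 2
  'e': 2
Maximum frequency: 3

3


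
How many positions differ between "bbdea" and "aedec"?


Comparing "bbdea" and "aedec" position by position:
  Position 0: 'b' vs 'a' => DIFFER
  Position 1: 'b' vs 'e' => DIFFER
  Position 2: 'd' vs 'd' => same
  Position 3: 'e' vs 'e' => same
  Position 4: 'a' vs 'c' => DIFFER
Positions that differ: 3

3


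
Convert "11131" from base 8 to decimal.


Input: "11131" in base 8
Positional expansion:
  Digit '1' (value 1) x 8^4 = 4096
  Digit '1' (value 1) x 8^3 = 512
  Digit '1' (value 1) x 8^2 = 64
  Digit '3' (value 3) x 8^1 = 24
  Digit '1' (value 1) x 8^0 = 1
Sum = 4697

4697


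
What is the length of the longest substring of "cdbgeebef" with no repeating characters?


Input: "cdbgeebef"
Sliding window (track last position of each char):
  Position 0 ('c'): window [0,0] length 1 -- new best
  Position 1 ('d'): window [0,1] length 2 -- new best
  Position 2 ('b'): window [0,2] length 3 -- new best
  Position 3 ('g'): window [0,3] length 4 -- new best
  Position 4 ('e'): window [0,4] length 5 -- new best
  Position 5 ('e'): repeat (last at 4), move window start to 5
  Position 5 ('e'): window [5,5] length 1
  Position 6 ('b'): window [5,6] length 2
  Position 7 ('e'): repeat (last at 5), move window start to 6
  Position 7 ('e'): window [6,7] length 2
  Position 8 ('f'): window [6,8] length 3
Longest substring with no repeats: "cdbge" with length 5

5


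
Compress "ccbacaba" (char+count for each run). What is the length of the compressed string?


Input: ccbacaba
Runs:
  'c' x 2 => "c2"
  'b' x 1 => "b1"
  'a' x 1 => "a1"
  'c' x 1 => "c1"
  'a' x 1 => "a1"
  'b' x 1 => "b1"
  'a' x 1 => "a1"
Compressed: "c2b1a1c1a1b1a1"
Compressed length: 14

14


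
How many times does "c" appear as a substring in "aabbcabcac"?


Searching for "c" in "aabbcabcac"
Scanning each position:
  Position 0: "a" => no
  Position 1: "a" => no
  Position 2: "b" => no
  Position 3: "b" => no
  Position 4: "c" => MATCH
  Position 5: "a" => no
  Position 6: "b" => no
  Position 7: "c" => MATCH
  Position 8: "a" => no
  Position 9: "c" => MATCH
Total occurrences: 3

3


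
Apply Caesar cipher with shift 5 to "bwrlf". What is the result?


Caesar cipher: shift "bwrlf" by 5
  'b' (pos 1) + 5 = pos 6 = 'g'
  'w' (pos 22) + 5 = pos 1 = 'b'
  'r' (pos 17) + 5 = pos 22 = 'w'
  'l' (pos 11) + 5 = pos 16 = 'q'
  'f' (pos 5) + 5 = pos 10 = 'k'
Result: gbwqk

gbwqk


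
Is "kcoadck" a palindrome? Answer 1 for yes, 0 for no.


Input: kcoadck
Reversed: kcdaock
  Compare pos 0 ('k') with pos 6 ('k'): match
  Compare pos 1 ('c') with pos 5 ('c'): match
  Compare pos 2 ('o') with pos 4 ('d'): MISMATCH
Result: not a palindrome

0


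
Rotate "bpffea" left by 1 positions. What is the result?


Input: "bpffea", rotate left by 1
First 1 characters: "b"
Remaining characters: "pffea"
Concatenate remaining + first: "pffea" + "b" = "pffeab"

pffeab


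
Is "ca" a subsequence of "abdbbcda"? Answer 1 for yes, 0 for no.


Check if "ca" is a subsequence of "abdbbcda"
Greedy scan:
  Position 0 ('a'): no match needed
  Position 1 ('b'): no match needed
  Position 2 ('d'): no match needed
  Position 3 ('b'): no match needed
  Position 4 ('b'): no match needed
  Position 5 ('c'): matches sub[0] = 'c'
  Position 6 ('d'): no match needed
  Position 7 ('a'): matches sub[1] = 'a'
All 2 characters matched => is a subsequence

1


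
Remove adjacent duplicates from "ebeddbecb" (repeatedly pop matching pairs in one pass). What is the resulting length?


Input: ebeddbecb
Stack-based adjacent duplicate removal:
  Read 'e': push. Stack: e
  Read 'b': push. Stack: eb
  Read 'e': push. Stack: ebe
  Read 'd': push. Stack: ebed
  Read 'd': matches stack top 'd' => pop. Stack: ebe
  Read 'b': push. Stack: ebeb
  Read 'e': push. Stack: ebebe
  Read 'c': push. Stack: ebebec
  Read 'b': push. Stack: ebebecb
Final stack: "ebebecb" (length 7)

7


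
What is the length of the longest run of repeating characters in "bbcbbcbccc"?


Input: "bbcbbcbccc"
Scanning for longest run:
  Position 1 ('b'): continues run of 'b', length=2
  Position 2 ('c'): new char, reset run to 1
  Position 3 ('b'): new char, reset run to 1
  Position 4 ('b'): continues run of 'b', length=2
  Position 5 ('c'): new char, reset run to 1
  Position 6 ('b'): new char, reset run to 1
  Position 7 ('c'): new char, reset run to 1
  Position 8 ('c'): continues run of 'c', length=2
  Position 9 ('c'): continues run of 'c', length=3
Longest run: 'c' with length 3

3


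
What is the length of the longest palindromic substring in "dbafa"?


Input: "dbafa"
Checking substrings for palindromes:
  [2:5] "afa" (len 3) => palindrome
Longest palindromic substring: "afa" with length 3

3


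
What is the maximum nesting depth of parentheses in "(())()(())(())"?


Input: "(())()(())(())"
Tracking depth:
  Position 0 '(': depth becomes 1
  Position 1 '(': depth becomes 2
  Position 2 ')': depth becomes 1
  Position 3 ')': depth becomes 0
  Position 4 '(': depth becomes 1
  Position 5 ')': depth becomes 0
  Position 6 '(': depth becomes 1
  Position 7 '(': depth becomes 2
  Position 8 ')': depth becomes 1
  Position 9 ')': depth becomes 0
  Position 10 '(': depth becomes 1
  Position 11 '(': depth becomes 2
  Position 12 ')': depth becomes 1
  Position 13 ')': depth becomes 0
Maximum depth reached: 2

2


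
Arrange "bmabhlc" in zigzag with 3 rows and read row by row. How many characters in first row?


Zigzag "bmabhlc" into 3 rows:
Placing characters:
  'b' => row 0
  'm' => row 1
  'a' => row 2
  'b' => row 1
  'h' => row 0
  'l' => row 1
  'c' => row 2
Rows:
  Row 0: "bh"
  Row 1: "mbl"
  Row 2: "ac"
First row length: 2

2


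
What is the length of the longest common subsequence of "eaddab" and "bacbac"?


LCS of "eaddab" and "bacbac"
DP table:
           b    a    c    b    a    c
      0    0    0    0    0    0    0
  e   0    0    0    0    0    0    0
  a   0    0    1    1    1    1    1
  d   0    0    1    1    1    1    1
  d   0    0    1    1    1    1    1
  a   0    0    1    1    1    2    2
  b   0    1    1    1    2    2    2
LCS length = dp[6][6] = 2

2


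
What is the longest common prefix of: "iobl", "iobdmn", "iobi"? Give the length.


Words: iobl, iobdmn, iobi
  Position 0: all 'i' => match
  Position 1: all 'o' => match
  Position 2: all 'b' => match
  Position 3: ('l', 'd', 'i') => mismatch, stop
LCP = "iob" (length 3)

3


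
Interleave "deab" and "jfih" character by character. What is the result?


Interleaving "deab" and "jfih":
  Position 0: 'd' from first, 'j' from second => "dj"
  Position 1: 'e' from first, 'f' from second => "ef"
  Position 2: 'a' from first, 'i' from second => "ai"
  Position 3: 'b' from first, 'h' from second => "bh"
Result: djefaibh

djefaibh


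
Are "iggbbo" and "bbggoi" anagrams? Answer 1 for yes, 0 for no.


Strings: "iggbbo", "bbggoi"
Sorted first:  bbggio
Sorted second: bbggio
Sorted forms match => anagrams

1


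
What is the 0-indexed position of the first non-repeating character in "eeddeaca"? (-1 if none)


Input: eeddeaca
Character frequencies:
  'a': 2
  'c': 1
  'd': 2
  'e': 3
Scanning left to right for freq == 1:
  Position 0 ('e'): freq=3, skip
  Position 1 ('e'): freq=3, skip
  Position 2 ('d'): freq=2, skip
  Position 3 ('d'): freq=2, skip
  Position 4 ('e'): freq=3, skip
  Position 5 ('a'): freq=2, skip
  Position 6 ('c'): unique! => answer = 6

6


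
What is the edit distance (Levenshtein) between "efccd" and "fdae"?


Computing edit distance: "efccd" -> "fdae"
DP table:
           f    d    a    e
      0    1    2    3    4
  e   1    1    2    3    3
  f   2    1    2    3    4
  c   3    2    2    3    4
  c   4    3    3    3    4
  d   5    4    3    4    4
Edit distance = dp[5][4] = 4

4


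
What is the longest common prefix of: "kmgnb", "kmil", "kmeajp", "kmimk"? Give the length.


Words: kmgnb, kmil, kmeajp, kmimk
  Position 0: all 'k' => match
  Position 1: all 'm' => match
  Position 2: ('g', 'i', 'e', 'i') => mismatch, stop
LCP = "km" (length 2)

2


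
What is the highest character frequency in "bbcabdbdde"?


Input: bbcabdbdde
Character counts:
  'a': 1
  'b': 4
  'c': 1
  'd': 3
  'e': 1
Maximum frequency: 4

4


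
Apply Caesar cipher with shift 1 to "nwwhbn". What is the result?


Caesar cipher: shift "nwwhbn" by 1
  'n' (pos 13) + 1 = pos 14 = 'o'
  'w' (pos 22) + 1 = pos 23 = 'x'
  'w' (pos 22) + 1 = pos 23 = 'x'
  'h' (pos 7) + 1 = pos 8 = 'i'
  'b' (pos 1) + 1 = pos 2 = 'c'
  'n' (pos 13) + 1 = pos 14 = 'o'
Result: oxxico

oxxico


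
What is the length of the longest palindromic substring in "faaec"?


Input: "faaec"
Checking substrings for palindromes:
  [1:3] "aa" (len 2) => palindrome
Longest palindromic substring: "aa" with length 2

2


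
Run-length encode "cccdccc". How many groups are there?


Input: cccdccc
Scanning for consecutive runs:
  Group 1: 'c' x 3 (positions 0-2)
  Group 2: 'd' x 1 (positions 3-3)
  Group 3: 'c' x 3 (positions 4-6)
Total groups: 3

3


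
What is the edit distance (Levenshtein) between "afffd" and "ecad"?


Computing edit distance: "afffd" -> "ecad"
DP table:
           e    c    a    d
      0    1    2    3    4
  a   1    1    2    2    3
  f   2    2    2    3    3
  f   3    3    3    3    4
  f   4    4    4    4    4
  d   5    5    5    5    4
Edit distance = dp[5][4] = 4

4


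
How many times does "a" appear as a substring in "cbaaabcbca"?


Searching for "a" in "cbaaabcbca"
Scanning each position:
  Position 0: "c" => no
  Position 1: "b" => no
  Position 2: "a" => MATCH
  Position 3: "a" => MATCH
  Position 4: "a" => MATCH
  Position 5: "b" => no
  Position 6: "c" => no
  Position 7: "b" => no
  Position 8: "c" => no
  Position 9: "a" => MATCH
Total occurrences: 4

4


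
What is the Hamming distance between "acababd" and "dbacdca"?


Comparing "acababd" and "dbacdca" position by position:
  Position 0: 'a' vs 'd' => differ
  Position 1: 'c' vs 'b' => differ
  Position 2: 'a' vs 'a' => same
  Position 3: 'b' vs 'c' => differ
  Position 4: 'a' vs 'd' => differ
  Position 5: 'b' vs 'c' => differ
  Position 6: 'd' vs 'a' => differ
Total differences (Hamming distance): 6

6


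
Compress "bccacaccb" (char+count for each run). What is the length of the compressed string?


Input: bccacaccb
Runs:
  'b' x 1 => "b1"
  'c' x 2 => "c2"
  'a' x 1 => "a1"
  'c' x 1 => "c1"
  'a' x 1 => "a1"
  'c' x 2 => "c2"
  'b' x 1 => "b1"
Compressed: "b1c2a1c1a1c2b1"
Compressed length: 14

14


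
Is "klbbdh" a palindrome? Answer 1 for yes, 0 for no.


Input: klbbdh
Reversed: hdbblk
  Compare pos 0 ('k') with pos 5 ('h'): MISMATCH
  Compare pos 1 ('l') with pos 4 ('d'): MISMATCH
  Compare pos 2 ('b') with pos 3 ('b'): match
Result: not a palindrome

0


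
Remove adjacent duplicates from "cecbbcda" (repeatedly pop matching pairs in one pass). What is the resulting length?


Input: cecbbcda
Stack-based adjacent duplicate removal:
  Read 'c': push. Stack: c
  Read 'e': push. Stack: ce
  Read 'c': push. Stack: cec
  Read 'b': push. Stack: cecb
  Read 'b': matches stack top 'b' => pop. Stack: cec
  Read 'c': matches stack top 'c' => pop. Stack: ce
  Read 'd': push. Stack: ced
  Read 'a': push. Stack: ceda
Final stack: "ceda" (length 4)

4


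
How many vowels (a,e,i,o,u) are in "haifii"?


Input: haifii
Checking each character:
  'h' at position 0: consonant
  'a' at position 1: vowel (running total: 1)
  'i' at position 2: vowel (running total: 2)
  'f' at position 3: consonant
  'i' at position 4: vowel (running total: 3)
  'i' at position 5: vowel (running total: 4)
Total vowels: 4

4


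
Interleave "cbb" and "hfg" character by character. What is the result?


Interleaving "cbb" and "hfg":
  Position 0: 'c' from first, 'h' from second => "ch"
  Position 1: 'b' from first, 'f' from second => "bf"
  Position 2: 'b' from first, 'g' from second => "bg"
Result: chbfbg

chbfbg


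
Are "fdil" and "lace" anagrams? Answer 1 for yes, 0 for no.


Strings: "fdil", "lace"
Sorted first:  dfil
Sorted second: acel
Differ at position 0: 'd' vs 'a' => not anagrams

0


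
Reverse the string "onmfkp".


Input: onmfkp
Reading characters right to left:
  Position 5: 'p'
  Position 4: 'k'
  Position 3: 'f'
  Position 2: 'm'
  Position 1: 'n'
  Position 0: 'o'
Reversed: pkfmno

pkfmno


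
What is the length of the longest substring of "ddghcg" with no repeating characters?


Input: "ddghcg"
Sliding window (track last position of each char):
  Position 0 ('d'): window [0,0] length 1 -- new best
  Position 1 ('d'): repeat (last at 0), move window start to 1
  Position 1 ('d'): window [1,1] length 1
  Position 2 ('g'): window [1,2] length 2 -- new best
  Position 3 ('h'): window [1,3] length 3 -- new best
  Position 4 ('c'): window [1,4] length 4 -- new best
  Position 5 ('g'): repeat (last at 2), move window start to 3
  Position 5 ('g'): window [3,5] length 3
Longest substring with no repeats: "dghc" with length 4

4


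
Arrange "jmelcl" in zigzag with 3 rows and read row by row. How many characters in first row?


Zigzag "jmelcl" into 3 rows:
Placing characters:
  'j' => row 0
  'm' => row 1
  'e' => row 2
  'l' => row 1
  'c' => row 0
  'l' => row 1
Rows:
  Row 0: "jc"
  Row 1: "mll"
  Row 2: "e"
First row length: 2

2


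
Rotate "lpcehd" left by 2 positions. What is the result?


Input: "lpcehd", rotate left by 2
First 2 characters: "lp"
Remaining characters: "cehd"
Concatenate remaining + first: "cehd" + "lp" = "cehdlp"

cehdlp


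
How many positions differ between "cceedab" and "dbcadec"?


Comparing "cceedab" and "dbcadec" position by position:
  Position 0: 'c' vs 'd' => DIFFER
  Position 1: 'c' vs 'b' => DIFFER
  Position 2: 'e' vs 'c' => DIFFER
  Position 3: 'e' vs 'a' => DIFFER
  Position 4: 'd' vs 'd' => same
  Position 5: 'a' vs 'e' => DIFFER
  Position 6: 'b' vs 'c' => DIFFER
Positions that differ: 6

6


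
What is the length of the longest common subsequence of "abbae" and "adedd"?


LCS of "abbae" and "adedd"
DP table:
           a    d    e    d    d
      0    0    0    0    0    0
  a   0    1    1    1    1    1
  b   0    1    1    1    1    1
  b   0    1    1    1    1    1
  a   0    1    1    1    1    1
  e   0    1    1    2    2    2
LCS length = dp[5][5] = 2

2


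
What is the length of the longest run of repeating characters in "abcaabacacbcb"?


Input: "abcaabacacbcb"
Scanning for longest run:
  Position 1 ('b'): new char, reset run to 1
  Position 2 ('c'): new char, reset run to 1
  Position 3 ('a'): new char, reset run to 1
  Position 4 ('a'): continues run of 'a', length=2
  Position 5 ('b'): new char, reset run to 1
  Position 6 ('a'): new char, reset run to 1
  Position 7 ('c'): new char, reset run to 1
  Position 8 ('a'): new char, reset run to 1
  Position 9 ('c'): new char, reset run to 1
  Position 10 ('b'): new char, reset run to 1
  Position 11 ('c'): new char, reset run to 1
  Position 12 ('b'): new char, reset run to 1
Longest run: 'a' with length 2

2


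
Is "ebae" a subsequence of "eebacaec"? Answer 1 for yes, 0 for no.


Check if "ebae" is a subsequence of "eebacaec"
Greedy scan:
  Position 0 ('e'): matches sub[0] = 'e'
  Position 1 ('e'): no match needed
  Position 2 ('b'): matches sub[1] = 'b'
  Position 3 ('a'): matches sub[2] = 'a'
  Position 4 ('c'): no match needed
  Position 5 ('a'): no match needed
  Position 6 ('e'): matches sub[3] = 'e'
  Position 7 ('c'): no match needed
All 4 characters matched => is a subsequence

1


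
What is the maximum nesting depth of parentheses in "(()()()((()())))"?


Input: "(()()()((()())))"
Tracking depth:
  Position 0 '(': depth becomes 1
  Position 1 '(': depth becomes 2
  Position 2 ')': depth becomes 1
  Position 3 '(': depth becomes 2
  Position 4 ')': depth becomes 1
  Position 5 '(': depth becomes 2
  Position 6 ')': depth becomes 1
  Position 7 '(': depth becomes 2
  Position 8 '(': depth becomes 3
  Position 9 '(': depth becomes 4
  Position 10 ')': depth becomes 3
  Position 11 '(': depth becomes 4
  Position 12 ')': depth becomes 3
  Position 13 ')': depth becomes 2
  Position 14 ')': depth becomes 1
  Position 15 ')': depth becomes 0
Maximum depth reached: 4

4


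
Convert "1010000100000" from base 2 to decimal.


Input: "1010000100000" in base 2
Positional expansion:
  Digit '1' (value 1) x 2^12 = 4096
  Digit '0' (value 0) x 2^11 = 0
  Digit '1' (value 1) x 2^10 = 1024
  Digit '0' (value 0) x 2^9 = 0
  Digit '0' (value 0) x 2^8 = 0
  Digit '0' (value 0) x 2^7 = 0
  Digit '0' (value 0) x 2^6 = 0
  Digit '1' (value 1) x 2^5 = 32
  Digit '0' (value 0) x 2^4 = 0
  Digit '0' (value 0) x 2^3 = 0
  Digit '0' (value 0) x 2^2 = 0
  Digit '0' (value 0) x 2^1 = 0
  Digit '0' (value 0) x 2^0 = 0
Sum = 5152

5152


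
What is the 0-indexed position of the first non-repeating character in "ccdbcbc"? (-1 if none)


Input: ccdbcbc
Character frequencies:
  'b': 2
  'c': 4
  'd': 1
Scanning left to right for freq == 1:
  Position 0 ('c'): freq=4, skip
  Position 1 ('c'): freq=4, skip
  Position 2 ('d'): unique! => answer = 2

2


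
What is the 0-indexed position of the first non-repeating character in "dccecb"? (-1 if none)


Input: dccecb
Character frequencies:
  'b': 1
  'c': 3
  'd': 1
  'e': 1
Scanning left to right for freq == 1:
  Position 0 ('d'): unique! => answer = 0

0


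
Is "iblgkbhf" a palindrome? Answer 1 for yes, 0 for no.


Input: iblgkbhf
Reversed: fhbkglbi
  Compare pos 0 ('i') with pos 7 ('f'): MISMATCH
  Compare pos 1 ('b') with pos 6 ('h'): MISMATCH
  Compare pos 2 ('l') with pos 5 ('b'): MISMATCH
  Compare pos 3 ('g') with pos 4 ('k'): MISMATCH
Result: not a palindrome

0


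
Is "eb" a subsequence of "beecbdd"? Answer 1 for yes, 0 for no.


Check if "eb" is a subsequence of "beecbdd"
Greedy scan:
  Position 0 ('b'): no match needed
  Position 1 ('e'): matches sub[0] = 'e'
  Position 2 ('e'): no match needed
  Position 3 ('c'): no match needed
  Position 4 ('b'): matches sub[1] = 'b'
  Position 5 ('d'): no match needed
  Position 6 ('d'): no match needed
All 2 characters matched => is a subsequence

1


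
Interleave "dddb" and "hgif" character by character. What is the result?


Interleaving "dddb" and "hgif":
  Position 0: 'd' from first, 'h' from second => "dh"
  Position 1: 'd' from first, 'g' from second => "dg"
  Position 2: 'd' from first, 'i' from second => "di"
  Position 3: 'b' from first, 'f' from second => "bf"
Result: dhdgdibf

dhdgdibf


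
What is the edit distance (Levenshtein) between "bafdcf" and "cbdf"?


Computing edit distance: "bafdcf" -> "cbdf"
DP table:
           c    b    d    f
      0    1    2    3    4
  b   1    1    1    2    3
  a   2    2    2    2    3
  f   3    3    3    3    2
  d   4    4    4    3    3
  c   5    4    5    4    4
  f   6    5    5    5    4
Edit distance = dp[6][4] = 4

4


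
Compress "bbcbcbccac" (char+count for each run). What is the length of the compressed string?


Input: bbcbcbccac
Runs:
  'b' x 2 => "b2"
  'c' x 1 => "c1"
  'b' x 1 => "b1"
  'c' x 1 => "c1"
  'b' x 1 => "b1"
  'c' x 2 => "c2"
  'a' x 1 => "a1"
  'c' x 1 => "c1"
Compressed: "b2c1b1c1b1c2a1c1"
Compressed length: 16

16


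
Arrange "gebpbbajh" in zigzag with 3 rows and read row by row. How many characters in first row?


Zigzag "gebpbbajh" into 3 rows:
Placing characters:
  'g' => row 0
  'e' => row 1
  'b' => row 2
  'p' => row 1
  'b' => row 0
  'b' => row 1
  'a' => row 2
  'j' => row 1
  'h' => row 0
Rows:
  Row 0: "gbh"
  Row 1: "epbj"
  Row 2: "ba"
First row length: 3

3


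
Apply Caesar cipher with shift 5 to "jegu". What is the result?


Caesar cipher: shift "jegu" by 5
  'j' (pos 9) + 5 = pos 14 = 'o'
  'e' (pos 4) + 5 = pos 9 = 'j'
  'g' (pos 6) + 5 = pos 11 = 'l'
  'u' (pos 20) + 5 = pos 25 = 'z'
Result: ojlz

ojlz


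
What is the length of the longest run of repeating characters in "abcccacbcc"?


Input: "abcccacbcc"
Scanning for longest run:
  Position 1 ('b'): new char, reset run to 1
  Position 2 ('c'): new char, reset run to 1
  Position 3 ('c'): continues run of 'c', length=2
  Position 4 ('c'): continues run of 'c', length=3
  Position 5 ('a'): new char, reset run to 1
  Position 6 ('c'): new char, reset run to 1
  Position 7 ('b'): new char, reset run to 1
  Position 8 ('c'): new char, reset run to 1
  Position 9 ('c'): continues run of 'c', length=2
Longest run: 'c' with length 3

3


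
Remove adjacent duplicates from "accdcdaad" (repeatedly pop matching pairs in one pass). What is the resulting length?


Input: accdcdaad
Stack-based adjacent duplicate removal:
  Read 'a': push. Stack: a
  Read 'c': push. Stack: ac
  Read 'c': matches stack top 'c' => pop. Stack: a
  Read 'd': push. Stack: ad
  Read 'c': push. Stack: adc
  Read 'd': push. Stack: adcd
  Read 'a': push. Stack: adcda
  Read 'a': matches stack top 'a' => pop. Stack: adcd
  Read 'd': matches stack top 'd' => pop. Stack: adc
Final stack: "adc" (length 3)

3


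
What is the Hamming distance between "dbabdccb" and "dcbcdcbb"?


Comparing "dbabdccb" and "dcbcdcbb" position by position:
  Position 0: 'd' vs 'd' => same
  Position 1: 'b' vs 'c' => differ
  Position 2: 'a' vs 'b' => differ
  Position 3: 'b' vs 'c' => differ
  Position 4: 'd' vs 'd' => same
  Position 5: 'c' vs 'c' => same
  Position 6: 'c' vs 'b' => differ
  Position 7: 'b' vs 'b' => same
Total differences (Hamming distance): 4

4


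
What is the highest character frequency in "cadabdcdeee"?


Input: cadabdcdeee
Character counts:
  'a': 2
  'b': 1
  'c': 2
  'd': 3
  'e': 3
Maximum frequency: 3

3


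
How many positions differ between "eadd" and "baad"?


Comparing "eadd" and "baad" position by position:
  Position 0: 'e' vs 'b' => DIFFER
  Position 1: 'a' vs 'a' => same
  Position 2: 'd' vs 'a' => DIFFER
  Position 3: 'd' vs 'd' => same
Positions that differ: 2

2


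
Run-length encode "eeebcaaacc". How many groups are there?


Input: eeebcaaacc
Scanning for consecutive runs:
  Group 1: 'e' x 3 (positions 0-2)
  Group 2: 'b' x 1 (positions 3-3)
  Group 3: 'c' x 1 (positions 4-4)
  Group 4: 'a' x 3 (positions 5-7)
  Group 5: 'c' x 2 (positions 8-9)
Total groups: 5

5


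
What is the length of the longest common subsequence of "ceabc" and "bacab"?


LCS of "ceabc" and "bacab"
DP table:
           b    a    c    a    b
      0    0    0    0    0    0
  c   0    0    0    1    1    1
  e   0    0    0    1    1    1
  a   0    0    1    1    2    2
  b   0    1    1    1    2    3
  c   0    1    1    2    2    3
LCS length = dp[5][5] = 3

3


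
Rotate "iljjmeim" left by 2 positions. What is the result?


Input: "iljjmeim", rotate left by 2
First 2 characters: "il"
Remaining characters: "jjmeim"
Concatenate remaining + first: "jjmeim" + "il" = "jjmeimil"

jjmeimil


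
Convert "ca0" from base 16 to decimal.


Input: "ca0" in base 16
Positional expansion:
  Digit 'c' (value 12) x 16^2 = 3072
  Digit 'a' (value 10) x 16^1 = 160
  Digit '0' (value 0) x 16^0 = 0
Sum = 3232

3232


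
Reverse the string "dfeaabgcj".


Input: dfeaabgcj
Reading characters right to left:
  Position 8: 'j'
  Position 7: 'c'
  Position 6: 'g'
  Position 5: 'b'
  Position 4: 'a'
  Position 3: 'a'
  Position 2: 'e'
  Position 1: 'f'
  Position 0: 'd'
Reversed: jcgbaaefd

jcgbaaefd


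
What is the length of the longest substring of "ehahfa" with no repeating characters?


Input: "ehahfa"
Sliding window (track last position of each char):
  Position 0 ('e'): window [0,0] length 1 -- new best
  Position 1 ('h'): window [0,1] length 2 -- new best
  Position 2 ('a'): window [0,2] length 3 -- new best
  Position 3 ('h'): repeat (last at 1), move window start to 2
  Position 3 ('h'): window [2,3] length 2
  Position 4 ('f'): window [2,4] length 3
  Position 5 ('a'): repeat (last at 2), move window start to 3
  Position 5 ('a'): window [3,5] length 3
Longest substring with no repeats: "eha" with length 3

3
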